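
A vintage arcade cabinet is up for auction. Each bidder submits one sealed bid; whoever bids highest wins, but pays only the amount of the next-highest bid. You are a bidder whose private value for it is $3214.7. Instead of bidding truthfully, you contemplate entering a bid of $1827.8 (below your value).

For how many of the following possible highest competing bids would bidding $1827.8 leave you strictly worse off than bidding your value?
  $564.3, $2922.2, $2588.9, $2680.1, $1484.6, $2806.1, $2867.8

The deviation hurts exactly when the highest competing bid lies strictly between $1827.8 and $3214.7 — underbidding then forfeits a profitable win.
$564.3: below both → same outcome either way.
$2922.2: inside the interval → strictly worse (loss $292.5).
$2588.9: inside the interval → strictly worse (loss $625.8).
$2680.1: inside the interval → strictly worse (loss $534.6).
$1484.6: below both → same outcome either way.
$2806.1: inside the interval → strictly worse (loss $408.6).
$2867.8: inside the interval → strictly worse (loss $346.9).
Count: 5.

5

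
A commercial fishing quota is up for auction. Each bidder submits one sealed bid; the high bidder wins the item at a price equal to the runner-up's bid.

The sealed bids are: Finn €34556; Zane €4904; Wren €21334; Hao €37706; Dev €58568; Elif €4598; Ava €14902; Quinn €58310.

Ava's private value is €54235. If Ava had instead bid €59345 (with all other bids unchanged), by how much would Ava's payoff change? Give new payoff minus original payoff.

The highest bid among the other bidders is €58568; Ava's bid doesn't change that.
Original bid €14902: Ava is not highest (top rival bid is €58568); payoff €0.
Alternative bid €59345: Ava is highest, pays the top rival bid €58568; payoff €54235 − €58568 = −€4333.
Change in payoff = −€4333 − (€0) = −€4333.

−€4333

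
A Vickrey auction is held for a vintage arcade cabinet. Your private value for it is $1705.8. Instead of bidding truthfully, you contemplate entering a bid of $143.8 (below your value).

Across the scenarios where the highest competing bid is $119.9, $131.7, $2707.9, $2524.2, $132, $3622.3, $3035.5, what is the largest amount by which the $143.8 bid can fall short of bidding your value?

$119.9: same outcome either way → loss $0.
$131.7: same outcome either way → loss $0.
$2707.9: same outcome either way → loss $0.
$2524.2: same outcome either way → loss $0.
$132: same outcome either way → loss $0.
$3622.3: same outcome either way → loss $0.
$3035.5: same outcome either way → loss $0.
Maximum loss: $0.

$0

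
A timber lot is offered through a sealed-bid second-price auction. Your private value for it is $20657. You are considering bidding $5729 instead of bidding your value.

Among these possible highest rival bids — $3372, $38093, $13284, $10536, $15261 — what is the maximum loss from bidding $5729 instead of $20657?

$10121

$3372: same outcome either way → loss $0.
$38093: same outcome either way → loss $0.
$13284: truthful gives $7373, deviation gives $0 → loss $7373.
$10536: truthful gives $10121, deviation gives $0 → loss $10121.
$15261: truthful gives $5396, deviation gives $0 → loss $5396.
Maximum loss: $10121.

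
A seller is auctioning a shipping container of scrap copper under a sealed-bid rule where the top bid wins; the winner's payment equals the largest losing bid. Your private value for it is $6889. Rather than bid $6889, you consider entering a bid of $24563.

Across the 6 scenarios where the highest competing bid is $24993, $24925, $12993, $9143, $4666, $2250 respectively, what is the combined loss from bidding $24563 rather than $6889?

$8358

The deviation costs you only when the competing bid falls strictly between $6889 and $24563; elsewhere both bids give the same outcome.
$24993: outcomes coincide → loss $0.
$24925: outcomes coincide → loss $0.
$12993: truthful payoff $0, deviation payoff −$6104 → loss $6104.
$9143: truthful payoff $0, deviation payoff −$2254 → loss $2254.
$4666: outcomes coincide → loss $0.
$2250: outcomes coincide → loss $0.
Total loss = $6104 + $2254 = $8358.
Because the price is fixed by the runner-up's bid, deviating from your value can only change a good outcome into a bad one — never the reverse.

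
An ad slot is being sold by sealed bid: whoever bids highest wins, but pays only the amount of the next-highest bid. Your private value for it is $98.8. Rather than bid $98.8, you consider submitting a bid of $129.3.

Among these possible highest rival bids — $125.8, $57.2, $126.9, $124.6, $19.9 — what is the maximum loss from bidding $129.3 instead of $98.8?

$125.8: truthful gives $0, deviation gives −$27 → loss $27.
$57.2: same outcome either way → loss $0.
$126.9: truthful gives $0, deviation gives −$28.1 → loss $28.1.
$124.6: truthful gives $0, deviation gives −$25.8 → loss $25.8.
$19.9: same outcome either way → loss $0.
Maximum loss: $28.1.

$28.1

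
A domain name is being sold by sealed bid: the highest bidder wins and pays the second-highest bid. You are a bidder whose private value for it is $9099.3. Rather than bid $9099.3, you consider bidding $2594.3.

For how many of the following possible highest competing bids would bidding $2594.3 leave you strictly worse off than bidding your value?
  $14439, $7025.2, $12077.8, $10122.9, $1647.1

The deviation hurts exactly when the highest competing bid lies strictly between $2594.3 and $9099.3 — underbidding then forfeits a profitable win.
$14439: above both → same outcome either way.
$7025.2: inside the interval → strictly worse (loss $2074.1).
$12077.8: above both → same outcome either way.
$10122.9: above both → same outcome either way.
$1647.1: below both → same outcome either way.
Count: 1.

1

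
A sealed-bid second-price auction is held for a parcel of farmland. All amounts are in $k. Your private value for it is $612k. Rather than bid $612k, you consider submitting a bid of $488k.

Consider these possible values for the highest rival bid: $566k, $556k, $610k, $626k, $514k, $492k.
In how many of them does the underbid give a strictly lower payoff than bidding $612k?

The deviation hurts exactly when the highest competing bid lies strictly between $488k and $612k — underbidding then forfeits a profitable win.
$566k: inside the interval → strictly worse (loss $46k).
$556k: inside the interval → strictly worse (loss $56k).
$610k: inside the interval → strictly worse (loss $2k).
$626k: above both → same outcome either way.
$514k: inside the interval → strictly worse (loss $98k).
$492k: inside the interval → strictly worse (loss $120k).
Count: 5.

5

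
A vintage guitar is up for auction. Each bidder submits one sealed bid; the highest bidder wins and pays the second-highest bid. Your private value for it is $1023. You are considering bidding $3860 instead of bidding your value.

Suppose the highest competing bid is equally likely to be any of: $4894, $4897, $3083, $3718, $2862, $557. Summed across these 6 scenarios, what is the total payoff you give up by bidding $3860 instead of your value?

The deviation costs you only when the competing bid falls strictly between $1023 and $3860; elsewhere both bids give the same outcome.
$4894: outcomes coincide → loss $0.
$4897: outcomes coincide → loss $0.
$3083: truthful payoff $0, deviation payoff −$2060 → loss $2060.
$3718: truthful payoff $0, deviation payoff −$2695 → loss $2695.
$2862: truthful payoff $0, deviation payoff −$1839 → loss $1839.
$557: outcomes coincide → loss $0.
Total loss = $2060 + $2695 + $1839 = $6594.

$6594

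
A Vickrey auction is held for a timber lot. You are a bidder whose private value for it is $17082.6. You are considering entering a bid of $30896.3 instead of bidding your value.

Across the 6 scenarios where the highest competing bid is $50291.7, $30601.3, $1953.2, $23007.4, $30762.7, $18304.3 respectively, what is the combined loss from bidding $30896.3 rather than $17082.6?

$34345.3

The deviation costs you only when the competing bid falls strictly between $17082.6 and $30896.3; elsewhere both bids give the same outcome.
$50291.7: outcomes coincide → loss $0.
$30601.3: truthful payoff $0, deviation payoff −$13518.7 → loss $13518.7.
$1953.2: outcomes coincide → loss $0.
$23007.4: truthful payoff $0, deviation payoff −$5924.8 → loss $5924.8.
$30762.7: truthful payoff $0, deviation payoff −$13680.1 → loss $13680.1.
$18304.3: truthful payoff $0, deviation payoff −$1221.7 → loss $1221.7.
Total loss = $13518.7 + $5924.8 + $13680.1 + $1221.7 = $34345.3.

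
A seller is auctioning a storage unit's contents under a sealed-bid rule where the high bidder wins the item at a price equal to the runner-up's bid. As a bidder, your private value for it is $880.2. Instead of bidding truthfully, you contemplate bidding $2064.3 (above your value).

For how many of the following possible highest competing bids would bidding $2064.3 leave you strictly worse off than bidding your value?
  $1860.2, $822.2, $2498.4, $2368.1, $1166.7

The deviation hurts exactly when the highest competing bid lies strictly between $880.2 and $2064.3 — overbidding then wins at a price above your value.
$1860.2: inside the interval → strictly worse (loss $980).
$822.2: below both → same outcome either way.
$2498.4: above both → same outcome either way.
$2368.1: above both → same outcome either way.
$1166.7: inside the interval → strictly worse (loss $286.5).
Count: 2.

2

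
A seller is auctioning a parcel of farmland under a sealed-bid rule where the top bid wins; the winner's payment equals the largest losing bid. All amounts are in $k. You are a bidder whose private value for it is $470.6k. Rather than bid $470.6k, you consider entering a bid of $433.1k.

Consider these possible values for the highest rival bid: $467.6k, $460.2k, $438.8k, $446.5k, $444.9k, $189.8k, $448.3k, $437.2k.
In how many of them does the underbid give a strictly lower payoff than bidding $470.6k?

7

The deviation hurts exactly when the highest competing bid lies strictly between $433.1k and $470.6k — underbidding then forfeits a profitable win.
$467.6k: inside the interval → strictly worse (loss $3k).
$460.2k: inside the interval → strictly worse (loss $10.4k).
$438.8k: inside the interval → strictly worse (loss $31.8k).
$446.5k: inside the interval → strictly worse (loss $24.1k).
$444.9k: inside the interval → strictly worse (loss $25.7k).
$189.8k: below both → same outcome either way.
$448.3k: inside the interval → strictly worse (loss $22.3k).
$437.2k: inside the interval → strictly worse (loss $33.4k).
Count: 7.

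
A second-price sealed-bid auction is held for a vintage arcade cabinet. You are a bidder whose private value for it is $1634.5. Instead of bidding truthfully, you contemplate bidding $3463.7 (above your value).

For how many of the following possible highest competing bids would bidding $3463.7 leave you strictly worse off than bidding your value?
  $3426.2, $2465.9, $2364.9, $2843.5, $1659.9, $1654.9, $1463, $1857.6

7

The deviation hurts exactly when the highest competing bid lies strictly between $1634.5 and $3463.7 — overbidding then wins at a price above your value.
$3426.2: inside the interval → strictly worse (loss $1791.7).
$2465.9: inside the interval → strictly worse (loss $831.4).
$2364.9: inside the interval → strictly worse (loss $730.4).
$2843.5: inside the interval → strictly worse (loss $1209).
$1659.9: inside the interval → strictly worse (loss $25.4).
$1654.9: inside the interval → strictly worse (loss $20.4).
$1463: below both → same outcome either way.
$1857.6: inside the interval → strictly worse (loss $223.1).
Count: 7.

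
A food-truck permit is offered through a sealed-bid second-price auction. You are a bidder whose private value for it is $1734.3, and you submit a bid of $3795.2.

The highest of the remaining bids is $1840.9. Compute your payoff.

Your bid $3795.2 exceeds the highest competing bid $1840.9, so you win.
In a second-price auction the winner pays the second-highest bid, $1840.9.
Payoff = value − price = $1734.3 − $1840.9 = −$106.6.

−$106.6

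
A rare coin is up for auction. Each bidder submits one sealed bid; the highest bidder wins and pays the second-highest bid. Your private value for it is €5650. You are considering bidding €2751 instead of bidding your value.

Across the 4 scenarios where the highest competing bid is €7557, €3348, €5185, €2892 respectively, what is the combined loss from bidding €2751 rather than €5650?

The deviation costs you only when the competing bid falls strictly between €2751 and €5650; elsewhere both bids give the same outcome.
€7557: outcomes coincide → loss €0.
€3348: truthful payoff €2302, deviation payoff €0 → loss €2302.
€5185: truthful payoff €465, deviation payoff €0 → loss €465.
€2892: truthful payoff €2758, deviation payoff €0 → loss €2758.
Total loss = €2302 + €465 + €2758 = €5525.

€5525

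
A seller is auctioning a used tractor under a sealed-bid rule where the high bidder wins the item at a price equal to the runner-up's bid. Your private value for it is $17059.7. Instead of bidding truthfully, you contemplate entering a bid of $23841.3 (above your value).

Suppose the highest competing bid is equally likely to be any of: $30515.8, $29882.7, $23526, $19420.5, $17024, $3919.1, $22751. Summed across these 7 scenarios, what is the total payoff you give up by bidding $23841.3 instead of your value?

$14518.4

The deviation costs you only when the competing bid falls strictly between $17059.7 and $23841.3; elsewhere both bids give the same outcome.
$30515.8: outcomes coincide → loss $0.
$29882.7: outcomes coincide → loss $0.
$23526: truthful payoff $0, deviation payoff −$6466.3 → loss $6466.3.
$19420.5: truthful payoff $0, deviation payoff −$2360.8 → loss $2360.8.
$17024: outcomes coincide → loss $0.
$3919.1: outcomes coincide → loss $0.
$22751: truthful payoff $0, deviation payoff −$5691.3 → loss $5691.3.
Total loss = $6466.3 + $2360.8 + $5691.3 = $14518.4.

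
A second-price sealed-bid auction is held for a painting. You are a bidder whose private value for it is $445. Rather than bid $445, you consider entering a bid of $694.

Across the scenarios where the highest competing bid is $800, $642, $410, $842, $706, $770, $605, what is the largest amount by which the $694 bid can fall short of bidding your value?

$800: same outcome either way → loss $0.
$642: truthful gives $0, deviation gives −$197 → loss $197.
$410: same outcome either way → loss $0.
$842: same outcome either way → loss $0.
$706: same outcome either way → loss $0.
$770: same outcome either way → loss $0.
$605: truthful gives $0, deviation gives −$160 → loss $160.
Maximum loss: $197.

$197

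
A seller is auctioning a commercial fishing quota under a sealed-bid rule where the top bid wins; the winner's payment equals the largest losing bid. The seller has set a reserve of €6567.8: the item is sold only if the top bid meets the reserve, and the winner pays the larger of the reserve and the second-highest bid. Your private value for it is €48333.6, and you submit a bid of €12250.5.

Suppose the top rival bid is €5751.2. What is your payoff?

€41765.8

Your bid €12250.5 is the highest and exceeds the reserve.
Price = max(second-highest bid, reserve) = max(€5751.2, €6567.8) = €6567.8.
Payoff = €48333.6 − €6567.8 = €41765.8.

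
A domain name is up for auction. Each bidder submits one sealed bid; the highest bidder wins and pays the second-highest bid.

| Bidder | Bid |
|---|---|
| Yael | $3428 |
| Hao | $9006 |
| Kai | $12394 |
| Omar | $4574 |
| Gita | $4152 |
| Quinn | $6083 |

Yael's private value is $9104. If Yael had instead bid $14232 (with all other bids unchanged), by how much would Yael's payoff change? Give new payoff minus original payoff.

The highest bid among the other bidders is $12394; Yael's bid doesn't change that.
Original bid $3428: Yael is not highest (top rival bid is $12394); payoff $0.
Alternative bid $14232: Yael is highest, pays the top rival bid $12394; payoff $9104 − $12394 = −$3290.
Change in payoff = −$3290 − ($0) = −$3290.

−$3290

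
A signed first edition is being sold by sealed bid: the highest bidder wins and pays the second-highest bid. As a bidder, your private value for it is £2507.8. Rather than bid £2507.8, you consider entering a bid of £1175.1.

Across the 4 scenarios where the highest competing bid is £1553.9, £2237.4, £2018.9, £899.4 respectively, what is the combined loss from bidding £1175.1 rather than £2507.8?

The deviation costs you only when the competing bid falls strictly between £1175.1 and £2507.8; elsewhere both bids give the same outcome.
£1553.9: truthful payoff £953.9, deviation payoff £0 → loss £953.9.
£2237.4: truthful payoff £270.4, deviation payoff £0 → loss £270.4.
£2018.9: truthful payoff £488.9, deviation payoff £0 → loss £488.9.
£899.4: outcomes coincide → loss £0.
Total loss = £953.9 + £270.4 + £488.9 = £1713.2.

£1713.2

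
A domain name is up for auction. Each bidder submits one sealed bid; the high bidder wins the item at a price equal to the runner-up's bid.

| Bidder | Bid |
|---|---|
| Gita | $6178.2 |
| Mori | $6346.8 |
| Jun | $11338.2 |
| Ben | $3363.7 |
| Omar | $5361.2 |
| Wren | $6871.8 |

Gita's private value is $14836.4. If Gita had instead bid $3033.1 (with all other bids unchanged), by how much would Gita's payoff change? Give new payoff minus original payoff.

The highest bid among the other bidders is $11338.2; Gita's bid doesn't change that.
Original bid $6178.2: Gita is not highest (top rival bid is $11338.2); payoff $0.
Alternative bid $3033.1: Gita is not highest (top rival bid is $11338.2); payoff $0.
Change in payoff = $0 − ($0) = $0.

$0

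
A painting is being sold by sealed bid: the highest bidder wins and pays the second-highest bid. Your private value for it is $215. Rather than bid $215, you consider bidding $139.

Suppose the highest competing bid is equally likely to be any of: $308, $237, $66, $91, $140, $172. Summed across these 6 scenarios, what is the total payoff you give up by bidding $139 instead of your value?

$118

The deviation costs you only when the competing bid falls strictly between $139 and $215; elsewhere both bids give the same outcome.
$308: outcomes coincide → loss $0.
$237: outcomes coincide → loss $0.
$66: outcomes coincide → loss $0.
$91: outcomes coincide → loss $0.
$140: truthful payoff $75, deviation payoff $0 → loss $75.
$172: truthful payoff $43, deviation payoff $0 → loss $43.
Total loss = $75 + $43 = $118.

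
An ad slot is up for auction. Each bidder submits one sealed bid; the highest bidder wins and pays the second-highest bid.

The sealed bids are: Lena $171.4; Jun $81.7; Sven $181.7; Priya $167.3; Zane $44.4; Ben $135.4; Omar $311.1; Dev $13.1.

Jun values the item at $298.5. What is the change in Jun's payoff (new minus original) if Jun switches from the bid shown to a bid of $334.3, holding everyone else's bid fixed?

The highest bid among the other bidders is $311.1; Jun's bid doesn't change that.
Original bid $81.7: Jun is not highest (top rival bid is $311.1); payoff $0.
Alternative bid $334.3: Jun is highest, pays the top rival bid $311.1; payoff $298.5 − $311.1 = −$12.6.
Change in payoff = −$12.6 − ($0) = −$12.6.

−$12.6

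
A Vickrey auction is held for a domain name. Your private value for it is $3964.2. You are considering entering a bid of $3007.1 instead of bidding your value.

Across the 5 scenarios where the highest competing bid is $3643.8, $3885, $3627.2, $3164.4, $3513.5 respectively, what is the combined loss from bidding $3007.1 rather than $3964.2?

The deviation costs you only when the competing bid falls strictly between $3007.1 and $3964.2; elsewhere both bids give the same outcome.
$3643.8: truthful payoff $320.4, deviation payoff $0 → loss $320.4.
$3885: truthful payoff $79.2, deviation payoff $0 → loss $79.2.
$3627.2: truthful payoff $337, deviation payoff $0 → loss $337.
$3164.4: truthful payoff $799.8, deviation payoff $0 → loss $799.8.
$3513.5: truthful payoff $450.7, deviation payoff $0 → loss $450.7.
Total loss = $320.4 + $79.2 + $337 + $799.8 + $450.7 = $1987.1.
In a second-price auction your bid sets only whether you win, not what you pay, so bidding your true value is weakly dominant.

$1987.1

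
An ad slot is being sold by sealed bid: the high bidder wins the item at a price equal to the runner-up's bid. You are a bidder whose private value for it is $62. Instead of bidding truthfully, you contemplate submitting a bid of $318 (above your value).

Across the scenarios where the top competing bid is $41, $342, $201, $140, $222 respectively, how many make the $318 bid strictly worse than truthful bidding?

3

The deviation hurts exactly when the highest competing bid lies strictly between $62 and $318 — overbidding then wins at a price above your value.
$41: below both → same outcome either way.
$342: above both → same outcome either way.
$201: inside the interval → strictly worse (loss $139).
$140: inside the interval → strictly worse (loss $78).
$222: inside the interval → strictly worse (loss $160).
Count: 3.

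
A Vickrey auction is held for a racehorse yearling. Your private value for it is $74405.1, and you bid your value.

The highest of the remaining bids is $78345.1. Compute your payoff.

$0

Your bid $74405.1 is below the highest competing bid $78345.1, so you lose.
A losing bidder pays nothing and receives nothing: payoff = $0.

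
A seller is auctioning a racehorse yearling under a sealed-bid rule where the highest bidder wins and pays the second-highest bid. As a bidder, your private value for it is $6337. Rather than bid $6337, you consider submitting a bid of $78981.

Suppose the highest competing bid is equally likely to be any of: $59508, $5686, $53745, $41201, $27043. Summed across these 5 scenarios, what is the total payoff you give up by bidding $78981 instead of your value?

The deviation costs you only when the competing bid falls strictly between $6337 and $78981; elsewhere both bids give the same outcome.
$59508: truthful payoff $0, deviation payoff −$53171 → loss $53171.
$5686: outcomes coincide → loss $0.
$53745: truthful payoff $0, deviation payoff −$47408 → loss $47408.
$41201: truthful payoff $0, deviation payoff −$34864 → loss $34864.
$27043: truthful payoff $0, deviation payoff −$20706 → loss $20706.
Total loss = $53171 + $47408 + $34864 + $20706 = $156149.

$156149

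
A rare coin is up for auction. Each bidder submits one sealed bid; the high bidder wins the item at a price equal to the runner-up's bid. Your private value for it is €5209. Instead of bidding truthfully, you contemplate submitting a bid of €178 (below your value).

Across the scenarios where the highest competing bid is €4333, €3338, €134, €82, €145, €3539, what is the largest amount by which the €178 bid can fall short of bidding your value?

€1871

€4333: truthful gives €876, deviation gives €0 → loss €876.
€3338: truthful gives €1871, deviation gives €0 → loss €1871.
€134: same outcome either way → loss €0.
€82: same outcome either way → loss €0.
€145: same outcome either way → loss €0.
€3539: truthful gives €1670, deviation gives €0 → loss €1670.
Maximum loss: €1871.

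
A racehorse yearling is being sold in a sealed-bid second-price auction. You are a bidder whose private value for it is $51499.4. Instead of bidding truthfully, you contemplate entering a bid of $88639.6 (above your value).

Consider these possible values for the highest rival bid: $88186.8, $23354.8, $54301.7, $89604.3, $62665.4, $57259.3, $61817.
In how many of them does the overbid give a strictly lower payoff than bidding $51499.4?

5

The deviation hurts exactly when the highest competing bid lies strictly between $51499.4 and $88639.6 — overbidding then wins at a price above your value.
$88186.8: inside the interval → strictly worse (loss $36687.4).
$23354.8: below both → same outcome either way.
$54301.7: inside the interval → strictly worse (loss $2802.3).
$89604.3: above both → same outcome either way.
$62665.4: inside the interval → strictly worse (loss $11166).
$57259.3: inside the interval → strictly worse (loss $5759.9).
$61817: inside the interval → strictly worse (loss $10317.6).
Count: 5.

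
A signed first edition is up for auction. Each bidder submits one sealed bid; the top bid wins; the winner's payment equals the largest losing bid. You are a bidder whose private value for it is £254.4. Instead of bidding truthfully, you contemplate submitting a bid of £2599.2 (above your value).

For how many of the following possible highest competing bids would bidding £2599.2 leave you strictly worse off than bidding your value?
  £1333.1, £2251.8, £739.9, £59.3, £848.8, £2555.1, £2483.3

The deviation hurts exactly when the highest competing bid lies strictly between £254.4 and £2599.2 — overbidding then wins at a price above your value.
£1333.1: inside the interval → strictly worse (loss £1078.7).
£2251.8: inside the interval → strictly worse (loss £1997.4).
£739.9: inside the interval → strictly worse (loss £485.5).
£59.3: below both → same outcome either way.
£848.8: inside the interval → strictly worse (loss £594.4).
£2555.1: inside the interval → strictly worse (loss £2300.7).
£2483.3: inside the interval → strictly worse (loss £2228.9).
Count: 6.

6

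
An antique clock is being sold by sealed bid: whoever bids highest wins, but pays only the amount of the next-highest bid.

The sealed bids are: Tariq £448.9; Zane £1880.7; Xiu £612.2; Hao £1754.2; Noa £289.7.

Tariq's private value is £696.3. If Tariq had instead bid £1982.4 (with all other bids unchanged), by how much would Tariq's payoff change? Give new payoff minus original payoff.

The highest bid among the other bidders is £1880.7; Tariq's bid doesn't change that.
Original bid £448.9: Tariq is not highest (top rival bid is £1880.7); payoff £0.
Alternative bid £1982.4: Tariq is highest, pays the top rival bid £1880.7; payoff £696.3 − £1880.7 = −£1184.4.
Change in payoff = −£1184.4 − (£0) = −£1184.4.

−£1184.4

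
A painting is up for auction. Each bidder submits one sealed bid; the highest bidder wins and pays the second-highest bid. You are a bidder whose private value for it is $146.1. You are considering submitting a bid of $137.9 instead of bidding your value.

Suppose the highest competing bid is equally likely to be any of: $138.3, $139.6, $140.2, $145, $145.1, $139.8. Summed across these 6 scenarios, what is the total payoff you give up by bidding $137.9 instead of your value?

The deviation costs you only when the competing bid falls strictly between $137.9 and $146.1; elsewhere both bids give the same outcome.
$138.3: truthful payoff $7.8, deviation payoff $0 → loss $7.8.
$139.6: truthful payoff $6.5, deviation payoff $0 → loss $6.5.
$140.2: truthful payoff $5.9, deviation payoff $0 → loss $5.9.
$145: truthful payoff $1.1, deviation payoff $0 → loss $1.1.
$145.1: truthful payoff $1, deviation payoff $0 → loss $1.
$139.8: truthful payoff $6.3, deviation payoff $0 → loss $6.3.
Total loss = $7.8 + $6.5 + $5.9 + $1.1 + $1 + $6.3 = $28.6.

$28.6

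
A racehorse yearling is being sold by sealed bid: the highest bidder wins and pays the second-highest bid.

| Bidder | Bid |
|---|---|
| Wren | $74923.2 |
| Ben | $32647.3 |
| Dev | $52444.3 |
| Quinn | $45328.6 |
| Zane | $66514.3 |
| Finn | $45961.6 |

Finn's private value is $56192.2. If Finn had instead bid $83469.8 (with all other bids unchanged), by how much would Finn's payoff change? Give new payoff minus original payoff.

−$18731

The highest bid among the other bidders is $74923.2; Finn's bid doesn't change that.
Original bid $45961.6: Finn is not highest (top rival bid is $74923.2); payoff $0.
Alternative bid $83469.8: Finn is highest, pays the top rival bid $74923.2; payoff $56192.2 − $74923.2 = −$18731.
Change in payoff = −$18731 − ($0) = −$18731.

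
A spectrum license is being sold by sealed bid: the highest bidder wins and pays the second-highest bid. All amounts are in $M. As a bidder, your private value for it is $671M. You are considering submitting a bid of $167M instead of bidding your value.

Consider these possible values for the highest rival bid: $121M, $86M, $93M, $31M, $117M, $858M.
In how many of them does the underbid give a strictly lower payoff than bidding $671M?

0

The deviation hurts exactly when the highest competing bid lies strictly between $167M and $671M — underbidding then forfeits a profitable win.
$121M: below both → same outcome either way.
$86M: below both → same outcome either way.
$93M: below both → same outcome either way.
$31M: below both → same outcome either way.
$117M: below both → same outcome either way.
$858M: above both → same outcome either way.
Count: 0.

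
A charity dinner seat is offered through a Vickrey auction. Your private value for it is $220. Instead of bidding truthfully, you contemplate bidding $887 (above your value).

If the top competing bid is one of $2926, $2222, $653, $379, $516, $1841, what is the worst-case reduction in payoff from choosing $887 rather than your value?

$2926: same outcome either way → loss $0.
$2222: same outcome either way → loss $0.
$653: truthful gives $0, deviation gives −$433 → loss $433.
$379: truthful gives $0, deviation gives −$159 → loss $159.
$516: truthful gives $0, deviation gives −$296 → loss $296.
$1841: same outcome either way → loss $0.
Maximum loss: $433.

$433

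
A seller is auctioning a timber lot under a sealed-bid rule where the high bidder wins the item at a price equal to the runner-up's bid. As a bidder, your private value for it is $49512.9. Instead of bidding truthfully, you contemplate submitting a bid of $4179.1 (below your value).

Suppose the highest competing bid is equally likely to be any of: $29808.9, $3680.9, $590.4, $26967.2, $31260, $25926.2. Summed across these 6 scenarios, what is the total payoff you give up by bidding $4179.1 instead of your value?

$84089.3

The deviation costs you only when the competing bid falls strictly between $4179.1 and $49512.9; elsewhere both bids give the same outcome.
$29808.9: truthful payoff $19704, deviation payoff $0 → loss $19704.
$3680.9: outcomes coincide → loss $0.
$590.4: outcomes coincide → loss $0.
$26967.2: truthful payoff $22545.7, deviation payoff $0 → loss $22545.7.
$31260: truthful payoff $18252.9, deviation payoff $0 → loss $18252.9.
$25926.2: truthful payoff $23586.7, deviation payoff $0 → loss $23586.7.
Total loss = $19704 + $22545.7 + $18252.9 + $23586.7 = $84089.3.
Truthful bidding weakly dominates here: raising your bid can only win items priced above your value, and lowering it can only forfeit items priced below.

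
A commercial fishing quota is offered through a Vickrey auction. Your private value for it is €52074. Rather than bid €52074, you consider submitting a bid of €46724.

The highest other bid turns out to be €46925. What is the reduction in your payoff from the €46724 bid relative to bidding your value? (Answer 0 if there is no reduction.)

€5149

Bidding your value €52074: you win (since €52074 > €46925) and pay €46925. Payoff €5149.
Bidding €46724: you lose. Payoff €0.
The competing bid €46925 lies between your shaded bid and your value, so underbidding forfeits an item you could have won at a profitable price.
Loss from deviating = €5149 − (€0) = €5149.
Because the price is fixed by the runner-up's bid, deviating from your value can only change a good outcome into a bad one — never the reverse.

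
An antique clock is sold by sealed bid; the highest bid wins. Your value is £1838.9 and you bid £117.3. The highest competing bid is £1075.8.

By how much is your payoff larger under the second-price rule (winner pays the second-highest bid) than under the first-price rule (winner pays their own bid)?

Your bid £117.3 is below £1075.8, so you lose under either rule.
Payoff is £0 in both cases; difference = £0.

£0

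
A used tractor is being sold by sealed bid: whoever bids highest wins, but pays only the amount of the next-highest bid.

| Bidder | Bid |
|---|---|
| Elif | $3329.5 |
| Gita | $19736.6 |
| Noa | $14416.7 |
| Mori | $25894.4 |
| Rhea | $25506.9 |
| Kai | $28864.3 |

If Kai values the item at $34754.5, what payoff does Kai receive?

$8860.1

Highest bid: Kai at $28864.3, so Kai wins.
Second-highest bid: Mori at $25894.4 — that is the price the winner pays.
Kai's payoff = value − price = $34754.5 − $25894.4 = $8860.1.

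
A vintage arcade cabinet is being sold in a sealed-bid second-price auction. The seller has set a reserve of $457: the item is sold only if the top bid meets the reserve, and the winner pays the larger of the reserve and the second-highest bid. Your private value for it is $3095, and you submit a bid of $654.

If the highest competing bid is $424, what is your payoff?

Your bid $654 is the highest and exceeds the reserve.
Price = max(second-highest bid, reserve) = max($424, $457) = $457.
Payoff = $3095 − $457 = $2638.

$2638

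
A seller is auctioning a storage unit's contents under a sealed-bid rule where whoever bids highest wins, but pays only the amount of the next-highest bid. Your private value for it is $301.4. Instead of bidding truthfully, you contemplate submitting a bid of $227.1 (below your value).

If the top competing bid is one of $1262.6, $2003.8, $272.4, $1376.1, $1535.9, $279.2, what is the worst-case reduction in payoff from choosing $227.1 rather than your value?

$29

$1262.6: same outcome either way → loss $0.
$2003.8: same outcome either way → loss $0.
$272.4: truthful gives $29, deviation gives $0 → loss $29.
$1376.1: same outcome either way → loss $0.
$1535.9: same outcome either way → loss $0.
$279.2: truthful gives $22.2, deviation gives $0 → loss $22.2.
Maximum loss: $29.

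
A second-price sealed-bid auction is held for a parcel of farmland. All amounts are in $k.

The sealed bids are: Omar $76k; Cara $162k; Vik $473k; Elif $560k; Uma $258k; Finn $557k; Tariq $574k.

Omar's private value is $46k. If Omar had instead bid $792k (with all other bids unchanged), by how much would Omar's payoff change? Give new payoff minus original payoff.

The highest bid among the other bidders is $574k; Omar's bid doesn't change that.
Original bid $76k: Omar is not highest (top rival bid is $574k); payoff $0k.
Alternative bid $792k: Omar is highest, pays the top rival bid $574k; payoff $46k − $574k = −$528k.
Change in payoff = −$528k − ($0k) = −$528k.

−$528k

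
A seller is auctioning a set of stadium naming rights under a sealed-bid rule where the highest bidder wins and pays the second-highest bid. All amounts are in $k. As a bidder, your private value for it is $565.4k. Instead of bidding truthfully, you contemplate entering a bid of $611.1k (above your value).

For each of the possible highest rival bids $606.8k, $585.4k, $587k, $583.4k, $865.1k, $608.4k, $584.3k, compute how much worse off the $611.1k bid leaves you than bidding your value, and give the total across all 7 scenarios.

The deviation costs you only when the competing bid falls strictly between $565.4k and $611.1k; elsewhere both bids give the same outcome.
$606.8k: truthful payoff $0k, deviation payoff −$41.4k → loss $41.4k.
$585.4k: truthful payoff $0k, deviation payoff −$20k → loss $20k.
$587k: truthful payoff $0k, deviation payoff −$21.6k → loss $21.6k.
$583.4k: truthful payoff $0k, deviation payoff −$18k → loss $18k.
$865.1k: outcomes coincide → loss $0k.
$608.4k: truthful payoff $0k, deviation payoff −$43k → loss $43k.
$584.3k: truthful payoff $0k, deviation payoff −$18.9k → loss $18.9k.
Total loss = $41.4k + $20k + $21.6k + $18k + $43k + $18.9k = $162.9k.
Because the price is fixed by the runner-up's bid, deviating from your value can only change a good outcome into a bad one — never the reverse.

$162.9k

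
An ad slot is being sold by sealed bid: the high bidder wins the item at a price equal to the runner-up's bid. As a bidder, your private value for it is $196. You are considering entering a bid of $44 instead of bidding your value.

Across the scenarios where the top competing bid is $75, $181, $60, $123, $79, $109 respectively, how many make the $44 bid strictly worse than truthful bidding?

The deviation hurts exactly when the highest competing bid lies strictly between $44 and $196 — underbidding then forfeits a profitable win.
$75: inside the interval → strictly worse (loss $121).
$181: inside the interval → strictly worse (loss $15).
$60: inside the interval → strictly worse (loss $136).
$123: inside the interval → strictly worse (loss $73).
$79: inside the interval → strictly worse (loss $117).
$109: inside the interval → strictly worse (loss $87).
Count: 6.

6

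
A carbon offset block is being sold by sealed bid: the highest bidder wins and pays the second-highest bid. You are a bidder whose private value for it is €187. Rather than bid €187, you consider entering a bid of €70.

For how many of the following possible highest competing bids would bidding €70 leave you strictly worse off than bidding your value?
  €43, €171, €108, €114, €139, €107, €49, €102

6

The deviation hurts exactly when the highest competing bid lies strictly between €70 and €187 — underbidding then forfeits a profitable win.
€43: below both → same outcome either way.
€171: inside the interval → strictly worse (loss €16).
€108: inside the interval → strictly worse (loss €79).
€114: inside the interval → strictly worse (loss €73).
€139: inside the interval → strictly worse (loss €48).
€107: inside the interval → strictly worse (loss €80).
€49: below both → same outcome either way.
€102: inside the interval → strictly worse (loss €85).
Count: 6.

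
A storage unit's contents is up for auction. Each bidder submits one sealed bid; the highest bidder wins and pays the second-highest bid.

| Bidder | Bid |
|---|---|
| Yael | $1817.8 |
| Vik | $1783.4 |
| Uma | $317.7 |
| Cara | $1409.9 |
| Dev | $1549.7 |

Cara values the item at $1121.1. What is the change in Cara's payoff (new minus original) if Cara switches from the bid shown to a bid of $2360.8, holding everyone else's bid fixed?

−$696.7

The highest bid among the other bidders is $1817.8; Cara's bid doesn't change that.
Original bid $1409.9: Cara is not highest (top rival bid is $1817.8); payoff $0.
Alternative bid $2360.8: Cara is highest, pays the top rival bid $1817.8; payoff $1121.1 − $1817.8 = −$696.7.
Change in payoff = −$696.7 − ($0) = −$696.7.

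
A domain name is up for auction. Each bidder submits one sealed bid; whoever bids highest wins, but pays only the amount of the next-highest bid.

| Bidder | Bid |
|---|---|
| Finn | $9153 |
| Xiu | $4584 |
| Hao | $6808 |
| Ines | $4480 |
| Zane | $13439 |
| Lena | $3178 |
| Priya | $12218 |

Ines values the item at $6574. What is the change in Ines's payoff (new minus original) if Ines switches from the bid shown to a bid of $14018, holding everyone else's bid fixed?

The highest bid among the other bidders is $13439; Ines's bid doesn't change that.
Original bid $4480: Ines is not highest (top rival bid is $13439); payoff $0.
Alternative bid $14018: Ines is highest, pays the top rival bid $13439; payoff $6574 − $13439 = −$6865.
Change in payoff = −$6865 − ($0) = −$6865.

−$6865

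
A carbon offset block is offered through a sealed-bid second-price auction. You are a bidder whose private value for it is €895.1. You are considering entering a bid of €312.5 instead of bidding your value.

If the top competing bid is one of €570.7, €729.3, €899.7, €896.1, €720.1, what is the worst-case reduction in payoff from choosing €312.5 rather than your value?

€324.4

€570.7: truthful gives €324.4, deviation gives €0 → loss €324.4.
€729.3: truthful gives €165.8, deviation gives €0 → loss €165.8.
€899.7: same outcome either way → loss €0.
€896.1: same outcome either way → loss €0.
€720.1: truthful gives €175, deviation gives €0 → loss €175.
Maximum loss: €324.4.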